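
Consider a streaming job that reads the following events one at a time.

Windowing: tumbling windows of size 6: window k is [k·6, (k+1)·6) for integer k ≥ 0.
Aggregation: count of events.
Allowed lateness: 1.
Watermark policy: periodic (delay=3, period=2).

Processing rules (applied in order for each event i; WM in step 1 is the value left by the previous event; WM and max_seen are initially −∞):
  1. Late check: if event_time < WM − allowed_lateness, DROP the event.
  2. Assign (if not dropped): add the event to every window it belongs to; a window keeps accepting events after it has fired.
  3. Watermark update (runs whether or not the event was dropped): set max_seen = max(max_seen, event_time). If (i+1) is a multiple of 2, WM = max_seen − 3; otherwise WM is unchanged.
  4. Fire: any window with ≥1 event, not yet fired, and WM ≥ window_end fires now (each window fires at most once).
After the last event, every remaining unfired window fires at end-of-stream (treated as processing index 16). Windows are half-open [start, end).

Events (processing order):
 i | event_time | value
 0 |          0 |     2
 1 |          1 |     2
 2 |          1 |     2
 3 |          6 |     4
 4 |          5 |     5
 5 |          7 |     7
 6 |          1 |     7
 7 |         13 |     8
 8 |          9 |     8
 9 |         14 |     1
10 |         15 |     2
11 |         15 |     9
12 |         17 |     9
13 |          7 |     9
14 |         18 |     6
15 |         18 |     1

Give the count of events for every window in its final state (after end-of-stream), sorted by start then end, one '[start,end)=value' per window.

[0,6)=4 [6,12)=3 [12,18)=5 [18,24)=2

i=0 t=0 v=2: → [0,6); WM=−∞
i=1 t=1 v=2: → [0,6); WM=-2
i=2 t=1 v=2: → [0,6); WM=-2
i=3 t=6 v=4: → [6,12); WM=3
i=4 t=5 v=5: → [0,6); WM=3
i=5 t=7 v=7: → [6,12); WM=4
i=6 t=1 v=7: DROP (t<4-1); WM=4
i=7 t=13 v=8: → [12,18); WM=10; [0,6) fires=4
i=8 t=9 v=8: → [6,12); WM=10
i=9 t=14 v=1: → [12,18); WM=11
i=10 t=15 v=2: → [12,18); WM=11
i=11 t=15 v=9: → [12,18); WM=12; [6,12) fires=3
i=12 t=17 v=9: → [12,18); WM=12
i=13 t=7 v=9: DROP (t<12-1); WM=14
i=14 t=18 v=6: → [18,24); WM=14
i=15 t=18 v=1: → [18,24); WM=15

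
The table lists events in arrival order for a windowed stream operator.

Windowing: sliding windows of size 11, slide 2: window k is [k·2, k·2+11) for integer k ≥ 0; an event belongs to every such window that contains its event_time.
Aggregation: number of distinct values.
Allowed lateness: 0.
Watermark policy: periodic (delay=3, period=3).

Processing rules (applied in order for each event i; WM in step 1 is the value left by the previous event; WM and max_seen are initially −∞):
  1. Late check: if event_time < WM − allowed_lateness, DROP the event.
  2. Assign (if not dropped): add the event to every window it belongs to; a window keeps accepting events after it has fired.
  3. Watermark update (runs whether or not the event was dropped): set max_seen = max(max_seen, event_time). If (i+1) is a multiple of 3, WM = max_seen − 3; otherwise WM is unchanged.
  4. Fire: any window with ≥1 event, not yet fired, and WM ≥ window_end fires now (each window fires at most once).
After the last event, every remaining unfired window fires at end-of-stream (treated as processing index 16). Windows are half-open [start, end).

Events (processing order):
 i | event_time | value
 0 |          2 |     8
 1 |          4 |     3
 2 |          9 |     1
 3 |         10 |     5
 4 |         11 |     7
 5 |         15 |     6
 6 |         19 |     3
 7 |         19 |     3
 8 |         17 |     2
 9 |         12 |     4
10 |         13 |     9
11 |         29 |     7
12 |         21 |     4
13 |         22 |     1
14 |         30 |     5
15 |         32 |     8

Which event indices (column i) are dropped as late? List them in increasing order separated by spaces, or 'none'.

9 10 12 13

i=0 t=2 v=8: → [2,13),[0,11); WM=−∞
i=1 t=4 v=3: → [4,15),[2,13),[0,11); WM=−∞
i=2 t=9 v=1: → [8,19),[6,17),[4,15),[2,13),[0,11); WM=6
i=3 t=10 v=5: → [10,21),[8,19),[6,17),[4,15),[2,13),[0,11); WM=6
i=4 t=11 v=7: → [10,21),[8,19),[6,17),[4,15),[2,13); WM=6
i=5 t=15 v=6: → [14,25),[12,23),[10,21),[8,19),[6,17); WM=12; [0,11) fires=4
i=6 t=19 v=3: → [18,29),[16,27),[14,25),[12,23),[10,21); WM=12
i=7 t=19 v=3: → [18,29),[16,27),[14,25),[12,23),[10,21); WM=12
i=8 t=17 v=2: → [16,27),[14,25),[12,23),[10,21),[8,19); WM=16; [2,13) fires=5 [4,15) fires=4
i=9 t=12 v=4: DROP (t<16-0); WM=16
i=10 t=13 v=9: DROP (t<16-0); WM=16
i=11 t=29 v=7: → [28,39),[26,37),[24,35),[22,33),[20,31); WM=26; [6,17) fires=4 [8,19) fires=5 [10,21) fires=5 [12,23) fires=3 [14,25) fires=3
i=12 t=21 v=4: DROP (t<26-0); WM=26
i=13 t=22 v=1: DROP (t<26-0); WM=26
i=14 t=30 v=5: → [30,41),[28,39),[26,37),[24,35),[22,33),[20,31); WM=27; [16,27) fires=2
i=15 t=32 v=8: → [32,43),[30,41),[28,39),[26,37),[24,35),[22,33); WM=27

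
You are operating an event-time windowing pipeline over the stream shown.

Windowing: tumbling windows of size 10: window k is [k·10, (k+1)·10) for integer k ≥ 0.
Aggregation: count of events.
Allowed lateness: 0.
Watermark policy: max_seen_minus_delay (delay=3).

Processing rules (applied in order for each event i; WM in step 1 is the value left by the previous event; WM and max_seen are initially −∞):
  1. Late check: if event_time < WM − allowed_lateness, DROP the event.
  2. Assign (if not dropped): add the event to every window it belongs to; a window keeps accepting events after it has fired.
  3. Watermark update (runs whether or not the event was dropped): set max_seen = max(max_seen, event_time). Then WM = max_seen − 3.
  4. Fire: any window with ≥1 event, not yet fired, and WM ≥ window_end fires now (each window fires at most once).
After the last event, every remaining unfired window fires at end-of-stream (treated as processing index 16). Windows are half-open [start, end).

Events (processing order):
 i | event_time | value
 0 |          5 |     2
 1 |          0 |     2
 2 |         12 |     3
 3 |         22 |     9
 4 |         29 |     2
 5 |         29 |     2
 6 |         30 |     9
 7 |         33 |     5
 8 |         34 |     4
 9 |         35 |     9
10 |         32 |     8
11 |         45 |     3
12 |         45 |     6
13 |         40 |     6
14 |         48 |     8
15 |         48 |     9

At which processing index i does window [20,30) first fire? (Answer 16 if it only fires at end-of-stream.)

i=0 t=5 v=2: → [0,10); WM=2
i=1 t=0 v=2: DROP (t<2-0); WM=2
i=2 t=12 v=3: → [10,20); WM=9
i=3 t=22 v=9: → [20,30); WM=19; [0,10) fires=1
i=4 t=29 v=2: → [20,30); WM=26; [10,20) fires=1
i=5 t=29 v=2: → [20,30); WM=26
i=6 t=30 v=9: → [30,40); WM=27
i=7 t=33 v=5: → [30,40); WM=30; [20,30) fires=3
i=8 t=34 v=4: → [30,40); WM=31
i=9 t=35 v=9: → [30,40); WM=32
i=10 t=32 v=8: → [30,40); WM=32
i=11 t=45 v=3: → [40,50); WM=42; [30,40) fires=5
i=12 t=45 v=6: → [40,50); WM=42
i=13 t=40 v=6: DROP (t<42-0); WM=42
i=14 t=48 v=8: → [40,50); WM=45
i=15 t=48 v=9: → [40,50); WM=45

7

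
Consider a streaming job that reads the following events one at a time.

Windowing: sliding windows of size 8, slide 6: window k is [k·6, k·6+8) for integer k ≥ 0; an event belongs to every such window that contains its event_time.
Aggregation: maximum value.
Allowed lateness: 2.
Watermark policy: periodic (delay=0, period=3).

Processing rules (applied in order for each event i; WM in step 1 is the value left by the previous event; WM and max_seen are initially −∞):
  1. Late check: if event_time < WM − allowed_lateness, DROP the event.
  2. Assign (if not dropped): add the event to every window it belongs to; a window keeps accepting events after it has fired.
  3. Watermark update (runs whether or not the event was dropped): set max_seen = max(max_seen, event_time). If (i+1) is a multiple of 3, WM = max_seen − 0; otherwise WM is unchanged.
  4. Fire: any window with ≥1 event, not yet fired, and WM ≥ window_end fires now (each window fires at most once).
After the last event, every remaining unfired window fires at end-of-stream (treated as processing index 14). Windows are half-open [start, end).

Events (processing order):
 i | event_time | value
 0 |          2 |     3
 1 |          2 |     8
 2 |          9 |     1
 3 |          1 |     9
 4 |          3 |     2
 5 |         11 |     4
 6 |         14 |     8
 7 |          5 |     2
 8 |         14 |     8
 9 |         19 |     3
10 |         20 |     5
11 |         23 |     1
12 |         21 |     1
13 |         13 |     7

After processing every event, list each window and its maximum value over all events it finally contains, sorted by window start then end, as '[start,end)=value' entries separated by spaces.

i=0 t=2 v=3: → [0,8); WM=−∞
i=1 t=2 v=8: → [0,8); WM=−∞
i=2 t=9 v=1: → [6,14); WM=9; [0,8) fires=8
i=3 t=1 v=9: DROP (t<9-2); WM=9
i=4 t=3 v=2: DROP (t<9-2); WM=9
i=5 t=11 v=4: → [6,14); WM=11
i=6 t=14 v=8: → [12,20); WM=11
i=7 t=5 v=2: DROP (t<11-2); WM=11
i=8 t=14 v=8: → [12,20); WM=14; [6,14) fires=4
i=9 t=19 v=3: → [18,26),[12,20); WM=14
i=10 t=20 v=5: → [18,26); WM=14
i=11 t=23 v=1: → [18,26); WM=23; [12,20) fires=8
i=12 t=21 v=1: → [18,26); WM=23
i=13 t=13 v=7: DROP (t<23-2); WM=23

[0,8)=8 [6,14)=4 [12,20)=8 [18,26)=5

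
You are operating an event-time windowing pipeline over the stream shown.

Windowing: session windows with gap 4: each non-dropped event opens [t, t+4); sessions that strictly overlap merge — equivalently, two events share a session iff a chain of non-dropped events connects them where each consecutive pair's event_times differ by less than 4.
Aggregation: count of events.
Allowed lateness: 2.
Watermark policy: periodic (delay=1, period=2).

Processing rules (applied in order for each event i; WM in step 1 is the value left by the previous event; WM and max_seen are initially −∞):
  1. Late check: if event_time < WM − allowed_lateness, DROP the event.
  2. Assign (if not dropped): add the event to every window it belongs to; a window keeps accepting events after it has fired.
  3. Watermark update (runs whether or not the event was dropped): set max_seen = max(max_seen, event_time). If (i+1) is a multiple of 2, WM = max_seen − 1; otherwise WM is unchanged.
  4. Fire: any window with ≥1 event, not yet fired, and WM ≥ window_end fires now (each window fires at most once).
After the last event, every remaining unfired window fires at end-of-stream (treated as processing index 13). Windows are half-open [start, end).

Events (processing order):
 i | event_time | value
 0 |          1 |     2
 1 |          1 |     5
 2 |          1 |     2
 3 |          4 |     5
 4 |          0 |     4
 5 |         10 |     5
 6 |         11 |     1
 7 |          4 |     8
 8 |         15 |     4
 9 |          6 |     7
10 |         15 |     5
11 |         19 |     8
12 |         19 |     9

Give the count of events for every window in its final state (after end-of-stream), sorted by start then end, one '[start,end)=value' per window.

i=0 t=1 v=2: → [1,5); WM=−∞
i=1 t=1 v=5: → [1,5); WM=0
i=2 t=1 v=2: → [1,5); WM=0
i=3 t=4 v=5: → [1,8); WM=3
i=4 t=0 v=4: DROP (t<3-2); WM=3
i=5 t=10 v=5: → [10,14); WM=9
i=6 t=11 v=1: → [10,15); WM=9
i=7 t=4 v=8: DROP (t<9-2); WM=10
i=8 t=15 v=4: → [15,19); WM=10
i=9 t=6 v=7: DROP (t<10-2); WM=14
i=10 t=15 v=5: → [15,19); WM=14
i=11 t=19 v=8: → [19,23); WM=18
i=12 t=19 v=9: → [19,23); WM=18

[1,8)=4 [10,15)=2 [15,19)=2 [19,23)=2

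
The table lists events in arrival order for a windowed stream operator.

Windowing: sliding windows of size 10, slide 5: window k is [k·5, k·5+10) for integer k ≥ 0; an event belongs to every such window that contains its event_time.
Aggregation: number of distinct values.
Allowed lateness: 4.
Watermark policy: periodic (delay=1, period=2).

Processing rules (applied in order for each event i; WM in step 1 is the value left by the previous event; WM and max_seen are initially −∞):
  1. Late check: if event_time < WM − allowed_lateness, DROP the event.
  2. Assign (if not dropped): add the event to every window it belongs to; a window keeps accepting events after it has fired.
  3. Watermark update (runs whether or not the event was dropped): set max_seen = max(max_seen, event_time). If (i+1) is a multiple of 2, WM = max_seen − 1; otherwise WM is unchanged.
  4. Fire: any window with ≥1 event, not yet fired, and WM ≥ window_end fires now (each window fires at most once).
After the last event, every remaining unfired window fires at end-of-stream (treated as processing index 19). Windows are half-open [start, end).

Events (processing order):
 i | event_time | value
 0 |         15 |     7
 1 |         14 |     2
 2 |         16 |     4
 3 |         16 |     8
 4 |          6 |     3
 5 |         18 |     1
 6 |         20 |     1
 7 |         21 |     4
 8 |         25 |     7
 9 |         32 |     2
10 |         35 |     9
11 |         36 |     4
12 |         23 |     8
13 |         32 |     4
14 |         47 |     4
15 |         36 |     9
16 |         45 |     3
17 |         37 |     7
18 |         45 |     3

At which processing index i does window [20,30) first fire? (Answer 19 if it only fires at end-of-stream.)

i=0 t=15 v=7: → [15,25),[10,20); WM=−∞
i=1 t=14 v=2: → [10,20),[5,15); WM=14
i=2 t=16 v=4: → [15,25),[10,20); WM=14
i=3 t=16 v=8: → [15,25),[10,20); WM=15; [5,15) fires=1
i=4 t=6 v=3: DROP (t<15-4); WM=15
i=5 t=18 v=1: → [15,25),[10,20); WM=17
i=6 t=20 v=1: → [20,30),[15,25); WM=17
i=7 t=21 v=4: → [20,30),[15,25); WM=20; [10,20) fires=5
i=8 t=25 v=7: → [25,35),[20,30); WM=20
i=9 t=32 v=2: → [30,40),[25,35); WM=31; [15,25) fires=4 [20,30) fires=3
i=10 t=35 v=9: → [35,45),[30,40); WM=31
i=11 t=36 v=4: → [35,45),[30,40); WM=35; [25,35) fires=2
i=12 t=23 v=8: DROP (t<35-4); WM=35
i=13 t=32 v=4: → [30,40),[25,35); WM=35
i=14 t=47 v=4: → [45,55),[40,50); WM=35
i=15 t=36 v=9: → [35,45),[30,40); WM=46; [30,40) fires=3 [35,45) fires=2
i=16 t=45 v=3: → [45,55),[40,50); WM=46
i=17 t=37 v=7: DROP (t<46-4); WM=46
i=18 t=45 v=3: → [45,55),[40,50); WM=46

9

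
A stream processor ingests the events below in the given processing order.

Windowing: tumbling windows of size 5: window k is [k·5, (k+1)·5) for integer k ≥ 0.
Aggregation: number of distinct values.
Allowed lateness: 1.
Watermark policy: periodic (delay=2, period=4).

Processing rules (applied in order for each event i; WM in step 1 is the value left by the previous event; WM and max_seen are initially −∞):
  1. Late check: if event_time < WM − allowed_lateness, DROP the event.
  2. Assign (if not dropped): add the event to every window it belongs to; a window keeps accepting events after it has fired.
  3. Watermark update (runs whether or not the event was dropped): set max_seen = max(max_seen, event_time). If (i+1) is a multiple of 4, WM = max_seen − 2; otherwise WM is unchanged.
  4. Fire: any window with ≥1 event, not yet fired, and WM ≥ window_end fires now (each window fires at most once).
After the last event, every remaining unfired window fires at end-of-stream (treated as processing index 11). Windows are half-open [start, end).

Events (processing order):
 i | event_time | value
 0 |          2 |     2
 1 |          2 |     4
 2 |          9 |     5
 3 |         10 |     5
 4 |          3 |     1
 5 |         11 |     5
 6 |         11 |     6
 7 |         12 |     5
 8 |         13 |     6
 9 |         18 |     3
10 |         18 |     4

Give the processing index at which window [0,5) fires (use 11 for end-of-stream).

3

i=0 t=2 v=2: → [0,5); WM=−∞
i=1 t=2 v=4: → [0,5); WM=−∞
i=2 t=9 v=5: → [5,10); WM=−∞
i=3 t=10 v=5: → [10,15); WM=8; [0,5) fires=2
i=4 t=3 v=1: DROP (t<8-1); WM=8
i=5 t=11 v=5: → [10,15); WM=8
i=6 t=11 v=6: → [10,15); WM=8
i=7 t=12 v=5: → [10,15); WM=10; [5,10) fires=1
i=8 t=13 v=6: → [10,15); WM=10
i=9 t=18 v=3: → [15,20); WM=10
i=10 t=18 v=4: → [15,20); WM=10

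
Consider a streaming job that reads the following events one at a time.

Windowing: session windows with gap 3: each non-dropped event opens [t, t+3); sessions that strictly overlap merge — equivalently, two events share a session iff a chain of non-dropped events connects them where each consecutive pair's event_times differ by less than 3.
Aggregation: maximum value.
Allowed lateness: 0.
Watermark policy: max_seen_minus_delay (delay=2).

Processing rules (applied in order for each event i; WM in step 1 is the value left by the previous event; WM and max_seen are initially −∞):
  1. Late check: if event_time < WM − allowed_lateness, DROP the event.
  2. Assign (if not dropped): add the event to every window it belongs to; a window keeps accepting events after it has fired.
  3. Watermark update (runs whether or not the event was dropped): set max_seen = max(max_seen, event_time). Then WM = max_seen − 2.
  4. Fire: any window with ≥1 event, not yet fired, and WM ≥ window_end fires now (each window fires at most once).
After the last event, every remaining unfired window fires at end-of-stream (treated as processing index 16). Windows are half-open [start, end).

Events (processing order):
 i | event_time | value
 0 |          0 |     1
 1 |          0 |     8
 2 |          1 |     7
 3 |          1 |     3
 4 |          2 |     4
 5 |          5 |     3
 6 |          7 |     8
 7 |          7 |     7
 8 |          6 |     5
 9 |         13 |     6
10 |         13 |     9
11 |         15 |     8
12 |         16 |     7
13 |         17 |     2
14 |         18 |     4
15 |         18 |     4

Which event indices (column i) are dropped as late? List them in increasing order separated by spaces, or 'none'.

none

i=0 t=0 v=1: → [0,3); WM=-2
i=1 t=0 v=8: → [0,3); WM=-2
i=2 t=1 v=7: → [0,4); WM=-1
i=3 t=1 v=3: → [0,4); WM=-1
i=4 t=2 v=4: → [0,5); WM=0
i=5 t=5 v=3: → [5,8); WM=3
i=6 t=7 v=8: → [5,10); WM=5
i=7 t=7 v=7: → [5,10); WM=5
i=8 t=6 v=5: → [5,10); WM=5
i=9 t=13 v=6: → [13,16); WM=11
i=10 t=13 v=9: → [13,16); WM=11
i=11 t=15 v=8: → [13,18); WM=13
i=12 t=16 v=7: → [13,19); WM=14
i=13 t=17 v=2: → [13,20); WM=15
i=14 t=18 v=4: → [13,21); WM=16
i=15 t=18 v=4: → [13,21); WM=16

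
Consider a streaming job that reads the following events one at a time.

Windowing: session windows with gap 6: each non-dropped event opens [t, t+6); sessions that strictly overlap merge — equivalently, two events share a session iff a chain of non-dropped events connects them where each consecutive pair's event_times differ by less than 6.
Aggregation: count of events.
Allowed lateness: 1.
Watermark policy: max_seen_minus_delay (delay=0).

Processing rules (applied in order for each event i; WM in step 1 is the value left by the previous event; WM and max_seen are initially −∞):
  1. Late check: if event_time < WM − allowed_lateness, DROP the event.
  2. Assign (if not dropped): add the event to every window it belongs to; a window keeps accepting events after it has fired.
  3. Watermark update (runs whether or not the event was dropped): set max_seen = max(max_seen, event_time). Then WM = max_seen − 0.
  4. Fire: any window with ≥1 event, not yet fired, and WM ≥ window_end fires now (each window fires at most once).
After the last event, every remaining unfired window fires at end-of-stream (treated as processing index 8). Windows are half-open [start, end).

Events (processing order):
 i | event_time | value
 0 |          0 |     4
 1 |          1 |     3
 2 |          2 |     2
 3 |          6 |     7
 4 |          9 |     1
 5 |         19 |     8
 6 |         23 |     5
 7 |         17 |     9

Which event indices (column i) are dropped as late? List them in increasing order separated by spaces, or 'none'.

7

i=0 t=0 v=4: → [0,6); WM=0
i=1 t=1 v=3: → [0,7); WM=1
i=2 t=2 v=2: → [0,8); WM=2
i=3 t=6 v=7: → [0,12); WM=6
i=4 t=9 v=1: → [0,15); WM=9
i=5 t=19 v=8: → [19,25); WM=19
i=6 t=23 v=5: → [19,29); WM=23
i=7 t=17 v=9: DROP (t<23-1); WM=23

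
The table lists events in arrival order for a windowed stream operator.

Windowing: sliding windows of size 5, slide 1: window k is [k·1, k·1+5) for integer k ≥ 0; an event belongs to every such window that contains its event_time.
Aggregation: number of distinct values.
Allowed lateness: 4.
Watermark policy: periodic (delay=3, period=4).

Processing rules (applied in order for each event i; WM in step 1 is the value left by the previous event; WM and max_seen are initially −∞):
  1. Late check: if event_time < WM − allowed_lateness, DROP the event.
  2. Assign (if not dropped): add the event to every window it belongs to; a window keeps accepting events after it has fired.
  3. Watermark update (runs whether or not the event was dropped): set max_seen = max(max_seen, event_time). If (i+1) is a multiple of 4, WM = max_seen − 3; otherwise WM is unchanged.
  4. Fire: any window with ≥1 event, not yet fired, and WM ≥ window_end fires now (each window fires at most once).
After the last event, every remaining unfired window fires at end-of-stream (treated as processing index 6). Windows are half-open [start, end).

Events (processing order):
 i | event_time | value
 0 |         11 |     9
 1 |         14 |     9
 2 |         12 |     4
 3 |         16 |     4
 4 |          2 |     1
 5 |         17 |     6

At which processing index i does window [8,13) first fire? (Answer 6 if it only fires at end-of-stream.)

3

i=0 t=11 v=9: → [11,16),[10,15),[9,14),[8,13),[7,12); WM=−∞
i=1 t=14 v=9: → [14,19),[13,18),[12,17),[11,16),[10,15); WM=−∞
i=2 t=12 v=4: → [12,17),[11,16),[10,15),[9,14),[8,13); WM=−∞
i=3 t=16 v=4: → [16,21),[15,20),[14,19),[13,18),[12,17); WM=13; [7,12) fires=1 [8,13) fires=2
i=4 t=2 v=1: DROP (t<13-4); WM=13
i=5 t=17 v=6: → [17,22),[16,21),[15,20),[14,19),[13,18); WM=13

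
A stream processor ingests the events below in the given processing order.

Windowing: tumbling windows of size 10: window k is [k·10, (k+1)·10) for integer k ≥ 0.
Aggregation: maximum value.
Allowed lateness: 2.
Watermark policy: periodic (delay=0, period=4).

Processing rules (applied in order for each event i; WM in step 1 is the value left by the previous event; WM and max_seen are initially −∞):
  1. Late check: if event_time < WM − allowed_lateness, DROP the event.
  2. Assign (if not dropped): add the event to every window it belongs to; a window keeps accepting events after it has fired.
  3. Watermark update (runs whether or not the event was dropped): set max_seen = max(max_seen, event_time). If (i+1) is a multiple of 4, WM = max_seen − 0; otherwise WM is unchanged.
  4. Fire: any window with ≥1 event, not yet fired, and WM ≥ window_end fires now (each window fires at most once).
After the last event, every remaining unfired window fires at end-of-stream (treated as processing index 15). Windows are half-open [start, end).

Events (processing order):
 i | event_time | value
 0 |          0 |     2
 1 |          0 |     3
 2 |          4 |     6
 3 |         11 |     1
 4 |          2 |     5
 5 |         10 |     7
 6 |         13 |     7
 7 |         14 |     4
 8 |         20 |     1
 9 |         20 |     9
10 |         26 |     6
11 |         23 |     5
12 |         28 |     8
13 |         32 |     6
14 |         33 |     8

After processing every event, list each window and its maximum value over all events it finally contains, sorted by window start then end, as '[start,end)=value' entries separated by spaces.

i=0 t=0 v=2: → [0,10); WM=−∞
i=1 t=0 v=3: → [0,10); WM=−∞
i=2 t=4 v=6: → [0,10); WM=−∞
i=3 t=11 v=1: → [10,20); WM=11; [0,10) fires=6
i=4 t=2 v=5: DROP (t<11-2); WM=11
i=5 t=10 v=7: → [10,20); WM=11
i=6 t=13 v=7: → [10,20); WM=11
i=7 t=14 v=4: → [10,20); WM=14
i=8 t=20 v=1: → [20,30); WM=14
i=9 t=20 v=9: → [20,30); WM=14
i=10 t=26 v=6: → [20,30); WM=14
i=11 t=23 v=5: → [20,30); WM=26; [10,20) fires=7
i=12 t=28 v=8: → [20,30); WM=26
i=13 t=32 v=6: → [30,40); WM=26
i=14 t=33 v=8: → [30,40); WM=26

[0,10)=6 [10,20)=7 [20,30)=9 [30,40)=8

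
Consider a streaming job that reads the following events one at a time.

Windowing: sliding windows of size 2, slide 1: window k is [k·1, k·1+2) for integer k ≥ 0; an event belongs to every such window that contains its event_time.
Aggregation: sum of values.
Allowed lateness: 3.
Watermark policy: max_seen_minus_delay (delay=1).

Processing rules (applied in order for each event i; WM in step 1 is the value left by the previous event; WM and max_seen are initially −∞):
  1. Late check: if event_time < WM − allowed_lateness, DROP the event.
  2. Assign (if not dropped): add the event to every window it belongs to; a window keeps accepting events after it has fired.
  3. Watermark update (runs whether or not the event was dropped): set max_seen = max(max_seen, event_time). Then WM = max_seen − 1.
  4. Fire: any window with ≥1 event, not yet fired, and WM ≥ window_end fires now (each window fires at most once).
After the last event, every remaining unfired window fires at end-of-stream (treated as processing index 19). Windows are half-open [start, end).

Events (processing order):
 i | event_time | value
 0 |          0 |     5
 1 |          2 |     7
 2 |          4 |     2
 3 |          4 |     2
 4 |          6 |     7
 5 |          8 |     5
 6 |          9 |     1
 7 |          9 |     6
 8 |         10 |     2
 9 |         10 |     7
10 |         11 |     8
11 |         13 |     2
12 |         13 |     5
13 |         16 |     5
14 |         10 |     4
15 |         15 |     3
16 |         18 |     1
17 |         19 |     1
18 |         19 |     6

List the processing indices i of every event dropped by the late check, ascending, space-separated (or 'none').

14

i=0 t=0 v=5: → [0,2); WM=-1
i=1 t=2 v=7: → [2,4),[1,3); WM=1
i=2 t=4 v=2: → [4,6),[3,5); WM=3; [0,2) fires=5 [1,3) fires=7
i=3 t=4 v=2: → [4,6),[3,5); WM=3
i=4 t=6 v=7: → [6,8),[5,7); WM=5; [2,4) fires=7 [3,5) fires=4
i=5 t=8 v=5: → [8,10),[7,9); WM=7; [4,6) fires=4 [5,7) fires=7
i=6 t=9 v=1: → [9,11),[8,10); WM=8; [6,8) fires=7
i=7 t=9 v=6: → [9,11),[8,10); WM=8
i=8 t=10 v=2: → [10,12),[9,11); WM=9; [7,9) fires=5
i=9 t=10 v=7: → [10,12),[9,11); WM=9
i=10 t=11 v=8: → [11,13),[10,12); WM=10; [8,10) fires=12
i=11 t=13 v=2: → [13,15),[12,14); WM=12; [9,11) fires=16 [10,12) fires=17
i=12 t=13 v=5: → [13,15),[12,14); WM=12
i=13 t=16 v=5: → [16,18),[15,17); WM=15; [11,13) fires=8 [12,14) fires=7 [13,15) fires=7
i=14 t=10 v=4: DROP (t<15-3); WM=15
i=15 t=15 v=3: → [15,17),[14,16); WM=15
i=16 t=18 v=1: → [18,20),[17,19); WM=17; [14,16) fires=3 [15,17) fires=8
i=17 t=19 v=1: → [19,21),[18,20); WM=18; [16,18) fires=5
i=18 t=19 v=6: → [19,21),[18,20); WM=18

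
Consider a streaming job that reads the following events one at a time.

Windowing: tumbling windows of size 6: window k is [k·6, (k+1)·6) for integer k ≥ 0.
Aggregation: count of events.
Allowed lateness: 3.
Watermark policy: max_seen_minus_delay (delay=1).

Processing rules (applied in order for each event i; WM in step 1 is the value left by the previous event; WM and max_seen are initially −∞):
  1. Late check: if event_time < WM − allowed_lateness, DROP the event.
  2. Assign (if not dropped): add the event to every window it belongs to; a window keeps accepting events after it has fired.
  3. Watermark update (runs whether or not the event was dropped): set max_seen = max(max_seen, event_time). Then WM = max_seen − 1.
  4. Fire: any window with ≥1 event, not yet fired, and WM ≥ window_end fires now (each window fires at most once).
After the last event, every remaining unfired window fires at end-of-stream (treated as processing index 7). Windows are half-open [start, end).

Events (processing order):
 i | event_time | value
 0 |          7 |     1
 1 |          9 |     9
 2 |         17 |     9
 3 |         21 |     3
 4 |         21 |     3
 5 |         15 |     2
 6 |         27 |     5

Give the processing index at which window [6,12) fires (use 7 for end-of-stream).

i=0 t=7 v=1: → [6,12); WM=6
i=1 t=9 v=9: → [6,12); WM=8
i=2 t=17 v=9: → [12,18); WM=16; [6,12) fires=2
i=3 t=21 v=3: → [18,24); WM=20; [12,18) fires=1
i=4 t=21 v=3: → [18,24); WM=20
i=5 t=15 v=2: DROP (t<20-3); WM=20
i=6 t=27 v=5: → [24,30); WM=26; [18,24) fires=2

2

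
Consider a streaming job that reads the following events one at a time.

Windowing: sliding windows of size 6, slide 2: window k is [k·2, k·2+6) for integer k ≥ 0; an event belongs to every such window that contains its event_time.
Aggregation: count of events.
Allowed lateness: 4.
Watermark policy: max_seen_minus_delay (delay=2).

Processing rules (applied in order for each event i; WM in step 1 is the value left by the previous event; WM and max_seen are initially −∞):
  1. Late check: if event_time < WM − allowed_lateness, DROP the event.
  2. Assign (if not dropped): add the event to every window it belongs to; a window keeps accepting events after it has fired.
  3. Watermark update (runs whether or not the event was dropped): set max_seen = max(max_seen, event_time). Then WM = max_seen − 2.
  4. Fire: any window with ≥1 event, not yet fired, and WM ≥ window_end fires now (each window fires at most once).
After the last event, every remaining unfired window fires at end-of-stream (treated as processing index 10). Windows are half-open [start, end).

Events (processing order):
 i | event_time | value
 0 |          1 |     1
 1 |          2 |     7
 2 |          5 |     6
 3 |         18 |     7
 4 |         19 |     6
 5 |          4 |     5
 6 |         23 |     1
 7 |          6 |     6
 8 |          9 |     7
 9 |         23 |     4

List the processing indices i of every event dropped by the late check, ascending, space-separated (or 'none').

5 7 8

i=0 t=1 v=1: → [0,6); WM=-1
i=1 t=2 v=7: → [2,8),[0,6); WM=0
i=2 t=5 v=6: → [4,10),[2,8),[0,6); WM=3
i=3 t=18 v=7: → [18,24),[16,22),[14,20); WM=16; [0,6) fires=3 [2,8) fires=2 [4,10) fires=1
i=4 t=19 v=6: → [18,24),[16,22),[14,20); WM=17
i=5 t=4 v=5: DROP (t<17-4); WM=17
i=6 t=23 v=1: → [22,28),[20,26),[18,24); WM=21; [14,20) fires=2
i=7 t=6 v=6: DROP (t<21-4); WM=21
i=8 t=9 v=7: DROP (t<21-4); WM=21
i=9 t=23 v=4: → [22,28),[20,26),[18,24); WM=21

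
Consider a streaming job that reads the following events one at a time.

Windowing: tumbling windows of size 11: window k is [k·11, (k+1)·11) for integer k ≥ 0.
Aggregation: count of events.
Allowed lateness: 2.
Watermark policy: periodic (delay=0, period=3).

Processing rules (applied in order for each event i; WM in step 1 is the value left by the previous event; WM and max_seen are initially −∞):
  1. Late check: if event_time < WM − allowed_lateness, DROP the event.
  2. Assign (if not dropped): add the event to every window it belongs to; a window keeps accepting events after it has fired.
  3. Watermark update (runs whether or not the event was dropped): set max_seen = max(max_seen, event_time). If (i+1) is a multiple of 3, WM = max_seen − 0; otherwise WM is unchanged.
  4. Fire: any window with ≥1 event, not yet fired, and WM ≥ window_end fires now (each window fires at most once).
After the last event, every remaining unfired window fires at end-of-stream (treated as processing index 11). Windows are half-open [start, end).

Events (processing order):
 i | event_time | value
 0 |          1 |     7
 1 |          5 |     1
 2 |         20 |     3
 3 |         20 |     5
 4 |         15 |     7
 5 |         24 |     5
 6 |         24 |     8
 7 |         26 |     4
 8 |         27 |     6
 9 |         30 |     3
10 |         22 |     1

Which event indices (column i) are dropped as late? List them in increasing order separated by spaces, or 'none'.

i=0 t=1 v=7: → [0,11); WM=−∞
i=1 t=5 v=1: → [0,11); WM=−∞
i=2 t=20 v=3: → [11,22); WM=20; [0,11) fires=2
i=3 t=20 v=5: → [11,22); WM=20
i=4 t=15 v=7: DROP (t<20-2); WM=20
i=5 t=24 v=5: → [22,33); WM=24; [11,22) fires=2
i=6 t=24 v=8: → [22,33); WM=24
i=7 t=26 v=4: → [22,33); WM=24
i=8 t=27 v=6: → [22,33); WM=27
i=9 t=30 v=3: → [22,33); WM=27
i=10 t=22 v=1: DROP (t<27-2); WM=27

4 10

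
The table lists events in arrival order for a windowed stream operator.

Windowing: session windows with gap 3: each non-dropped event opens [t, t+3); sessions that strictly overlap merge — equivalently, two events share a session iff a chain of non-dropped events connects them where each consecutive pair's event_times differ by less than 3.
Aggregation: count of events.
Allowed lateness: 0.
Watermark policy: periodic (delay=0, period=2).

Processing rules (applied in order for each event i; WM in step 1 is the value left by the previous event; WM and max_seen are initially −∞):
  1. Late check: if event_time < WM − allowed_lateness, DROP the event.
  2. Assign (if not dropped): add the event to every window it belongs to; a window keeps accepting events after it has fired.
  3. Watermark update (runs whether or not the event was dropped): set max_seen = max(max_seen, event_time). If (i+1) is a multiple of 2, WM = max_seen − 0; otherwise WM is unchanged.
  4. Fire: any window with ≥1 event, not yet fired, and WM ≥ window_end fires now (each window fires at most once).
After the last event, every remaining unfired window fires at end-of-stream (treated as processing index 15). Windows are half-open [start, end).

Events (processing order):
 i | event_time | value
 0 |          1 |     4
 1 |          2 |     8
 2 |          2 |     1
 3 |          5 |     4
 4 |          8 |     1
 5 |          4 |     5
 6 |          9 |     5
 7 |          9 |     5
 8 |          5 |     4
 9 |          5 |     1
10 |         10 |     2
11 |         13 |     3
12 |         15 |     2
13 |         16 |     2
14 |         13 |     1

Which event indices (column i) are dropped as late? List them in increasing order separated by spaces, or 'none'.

5 8 9 14

i=0 t=1 v=4: → [1,4); WM=−∞
i=1 t=2 v=8: → [1,5); WM=2
i=2 t=2 v=1: → [1,5); WM=2
i=3 t=5 v=4: → [5,8); WM=5
i=4 t=8 v=1: → [8,11); WM=5
i=5 t=4 v=5: DROP (t<5-0); WM=8
i=6 t=9 v=5: → [8,12); WM=8
i=7 t=9 v=5: → [8,12); WM=9
i=8 t=5 v=4: DROP (t<9-0); WM=9
i=9 t=5 v=1: DROP (t<9-0); WM=9
i=10 t=10 v=2: → [8,13); WM=9
i=11 t=13 v=3: → [13,16); WM=13
i=12 t=15 v=2: → [13,18); WM=13
i=13 t=16 v=2: → [13,19); WM=16
i=14 t=13 v=1: DROP (t<16-0); WM=16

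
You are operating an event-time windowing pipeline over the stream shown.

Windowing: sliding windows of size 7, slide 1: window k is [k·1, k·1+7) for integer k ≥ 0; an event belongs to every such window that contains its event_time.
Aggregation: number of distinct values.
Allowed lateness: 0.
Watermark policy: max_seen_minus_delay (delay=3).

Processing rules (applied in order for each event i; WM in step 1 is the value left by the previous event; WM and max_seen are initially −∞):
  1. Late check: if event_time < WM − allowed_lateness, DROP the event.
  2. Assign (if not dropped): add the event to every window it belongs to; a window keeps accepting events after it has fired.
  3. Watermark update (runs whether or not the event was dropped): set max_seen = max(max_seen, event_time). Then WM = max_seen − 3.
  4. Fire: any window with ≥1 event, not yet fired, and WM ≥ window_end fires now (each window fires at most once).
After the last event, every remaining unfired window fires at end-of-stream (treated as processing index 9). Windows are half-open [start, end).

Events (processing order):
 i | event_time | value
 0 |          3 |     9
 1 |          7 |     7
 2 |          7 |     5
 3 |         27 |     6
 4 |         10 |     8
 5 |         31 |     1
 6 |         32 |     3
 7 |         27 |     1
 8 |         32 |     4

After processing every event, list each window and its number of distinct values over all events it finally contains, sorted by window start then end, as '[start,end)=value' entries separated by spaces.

[0,7)=1 [1,8)=3 [2,9)=3 [3,10)=3 [4,11)=2 [5,12)=2 [6,13)=2 [7,14)=2 [21,28)=1 [22,29)=1 [23,30)=1 [24,31)=1 [25,32)=2 [26,33)=4 [27,34)=4 [28,35)=3 [29,36)=3 [30,37)=3 [31,38)=3 [32,39)=2

i=0 t=3 v=9: → [3,10),[2,9),[1,8),[0,7); WM=0
i=1 t=7 v=7: → [7,14),[6,13),[5,12),[4,11),[3,10),[2,9),[1,8); WM=4
i=2 t=7 v=5: → [7,14),[6,13),[5,12),[4,11),[3,10),[2,9),[1,8); WM=4
i=3 t=27 v=6: → [27,34),[26,33),[25,32),[24,31),[23,30),[22,29),[21,28); WM=24; [0,7) fires=1 [1,8) fires=3 [2,9) fires=3 [3,10) fires=3 [4,11) fires=2 [5,12) fires=2 [6,13) fires=2 [7,14) fires=2
i=4 t=10 v=8: DROP (t<24-0); WM=24
i=5 t=31 v=1: → [31,38),[30,37),[29,36),[28,35),[27,34),[26,33),[25,32); WM=28; [21,28) fires=1
i=6 t=32 v=3: → [32,39),[31,38),[30,37),[29,36),[28,35),[27,34),[26,33); WM=29; [22,29) fires=1
i=7 t=27 v=1: DROP (t<29-0); WM=29
i=8 t=32 v=4: → [32,39),[31,38),[30,37),[29,36),[28,35),[27,34),[26,33); WM=29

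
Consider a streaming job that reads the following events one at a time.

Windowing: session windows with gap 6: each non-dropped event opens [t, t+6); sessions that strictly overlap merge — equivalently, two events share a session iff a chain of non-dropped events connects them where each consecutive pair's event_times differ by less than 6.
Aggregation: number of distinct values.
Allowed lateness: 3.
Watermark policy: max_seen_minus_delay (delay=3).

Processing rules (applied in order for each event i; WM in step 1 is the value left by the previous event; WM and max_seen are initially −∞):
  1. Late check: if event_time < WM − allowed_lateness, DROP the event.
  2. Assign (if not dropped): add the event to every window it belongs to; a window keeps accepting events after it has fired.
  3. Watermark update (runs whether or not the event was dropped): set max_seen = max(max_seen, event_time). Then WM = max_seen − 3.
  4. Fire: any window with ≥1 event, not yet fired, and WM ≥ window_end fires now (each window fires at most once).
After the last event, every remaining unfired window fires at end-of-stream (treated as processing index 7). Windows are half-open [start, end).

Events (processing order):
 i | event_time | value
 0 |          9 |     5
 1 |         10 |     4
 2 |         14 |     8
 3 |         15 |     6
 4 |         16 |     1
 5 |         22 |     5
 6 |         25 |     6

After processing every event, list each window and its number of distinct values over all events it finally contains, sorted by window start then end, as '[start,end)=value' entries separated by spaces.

[9,22)=5 [22,31)=2

i=0 t=9 v=5: → [9,15); WM=6
i=1 t=10 v=4: → [9,16); WM=7
i=2 t=14 v=8: → [9,20); WM=11
i=3 t=15 v=6: → [9,21); WM=12
i=4 t=16 v=1: → [9,22); WM=13
i=5 t=22 v=5: → [22,28); WM=19
i=6 t=25 v=6: → [22,31); WM=22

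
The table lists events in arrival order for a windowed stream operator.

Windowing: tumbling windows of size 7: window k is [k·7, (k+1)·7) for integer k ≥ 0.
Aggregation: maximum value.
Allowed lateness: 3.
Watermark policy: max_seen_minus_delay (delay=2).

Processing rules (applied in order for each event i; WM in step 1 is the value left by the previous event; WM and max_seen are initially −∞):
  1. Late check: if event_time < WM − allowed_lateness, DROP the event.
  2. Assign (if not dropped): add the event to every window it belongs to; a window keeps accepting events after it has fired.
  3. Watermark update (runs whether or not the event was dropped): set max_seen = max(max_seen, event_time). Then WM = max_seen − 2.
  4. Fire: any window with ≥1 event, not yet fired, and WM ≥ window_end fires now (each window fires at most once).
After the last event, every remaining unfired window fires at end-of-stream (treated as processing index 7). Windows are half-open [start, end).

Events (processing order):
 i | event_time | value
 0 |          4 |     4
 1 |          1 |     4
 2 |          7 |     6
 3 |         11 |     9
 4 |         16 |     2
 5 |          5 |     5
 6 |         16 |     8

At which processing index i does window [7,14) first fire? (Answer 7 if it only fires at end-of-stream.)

4

i=0 t=4 v=4: → [0,7); WM=2
i=1 t=1 v=4: → [0,7); WM=2
i=2 t=7 v=6: → [7,14); WM=5
i=3 t=11 v=9: → [7,14); WM=9; [0,7) fires=4
i=4 t=16 v=2: → [14,21); WM=14; [7,14) fires=9
i=5 t=5 v=5: DROP (t<14-3); WM=14
i=6 t=16 v=8: → [14,21); WM=14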